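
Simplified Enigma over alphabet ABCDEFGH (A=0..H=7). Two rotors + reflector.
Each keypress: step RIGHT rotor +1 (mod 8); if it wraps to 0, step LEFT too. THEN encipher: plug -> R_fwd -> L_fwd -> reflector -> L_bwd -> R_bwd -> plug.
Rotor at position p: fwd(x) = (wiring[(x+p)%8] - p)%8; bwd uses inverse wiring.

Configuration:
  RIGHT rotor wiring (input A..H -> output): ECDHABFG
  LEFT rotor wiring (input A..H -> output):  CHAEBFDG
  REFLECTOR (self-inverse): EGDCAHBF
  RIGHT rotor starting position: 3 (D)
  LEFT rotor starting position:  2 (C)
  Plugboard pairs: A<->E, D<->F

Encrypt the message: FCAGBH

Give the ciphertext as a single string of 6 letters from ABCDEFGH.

Char 1 ('F'): step: R->4, L=2; F->plug->D->R->C->L->H->refl->F->L'->H->R'->G->plug->G
Char 2 ('C'): step: R->5, L=2; C->plug->C->R->B->L->C->refl->D->L'->D->R'->H->plug->H
Char 3 ('A'): step: R->6, L=2; A->plug->E->R->F->L->E->refl->A->L'->G->R'->C->plug->C
Char 4 ('G'): step: R->7, L=2; G->plug->G->R->C->L->H->refl->F->L'->H->R'->A->plug->E
Char 5 ('B'): step: R->0, L->3 (L advanced); B->plug->B->R->C->L->C->refl->D->L'->E->R'->A->plug->E
Char 6 ('H'): step: R->1, L=3; H->plug->H->R->D->L->A->refl->E->L'->G->R'->C->plug->C

Answer: GHCEEC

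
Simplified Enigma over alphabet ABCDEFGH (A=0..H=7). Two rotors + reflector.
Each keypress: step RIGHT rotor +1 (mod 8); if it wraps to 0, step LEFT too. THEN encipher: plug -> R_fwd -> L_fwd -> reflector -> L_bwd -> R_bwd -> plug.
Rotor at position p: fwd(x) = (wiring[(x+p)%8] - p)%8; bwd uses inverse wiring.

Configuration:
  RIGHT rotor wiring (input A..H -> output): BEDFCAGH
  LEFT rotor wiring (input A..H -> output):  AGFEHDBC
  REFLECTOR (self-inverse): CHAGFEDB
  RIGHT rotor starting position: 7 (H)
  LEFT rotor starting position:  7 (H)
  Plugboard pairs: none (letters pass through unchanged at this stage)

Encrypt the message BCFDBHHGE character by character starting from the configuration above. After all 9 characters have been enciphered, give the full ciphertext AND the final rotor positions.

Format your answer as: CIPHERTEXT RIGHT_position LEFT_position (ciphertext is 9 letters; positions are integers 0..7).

Char 1 ('B'): step: R->0, L->0 (L advanced); B->plug->B->R->E->L->H->refl->B->L'->G->R'->G->plug->G
Char 2 ('C'): step: R->1, L=0; C->plug->C->R->E->L->H->refl->B->L'->G->R'->G->plug->G
Char 3 ('F'): step: R->2, L=0; F->plug->F->R->F->L->D->refl->G->L'->B->R'->A->plug->A
Char 4 ('D'): step: R->3, L=0; D->plug->D->R->D->L->E->refl->F->L'->C->R'->A->plug->A
Char 5 ('B'): step: R->4, L=0; B->plug->B->R->E->L->H->refl->B->L'->G->R'->A->plug->A
Char 6 ('H'): step: R->5, L=0; H->plug->H->R->F->L->D->refl->G->L'->B->R'->B->plug->B
Char 7 ('H'): step: R->6, L=0; H->plug->H->R->C->L->F->refl->E->L'->D->R'->C->plug->C
Char 8 ('G'): step: R->7, L=0; G->plug->G->R->B->L->G->refl->D->L'->F->R'->C->plug->C
Char 9 ('E'): step: R->0, L->1 (L advanced); E->plug->E->R->C->L->D->refl->G->L'->D->R'->C->plug->C
Final: ciphertext=GGAAABCCC, RIGHT=0, LEFT=1

Answer: GGAAABCCC 0 1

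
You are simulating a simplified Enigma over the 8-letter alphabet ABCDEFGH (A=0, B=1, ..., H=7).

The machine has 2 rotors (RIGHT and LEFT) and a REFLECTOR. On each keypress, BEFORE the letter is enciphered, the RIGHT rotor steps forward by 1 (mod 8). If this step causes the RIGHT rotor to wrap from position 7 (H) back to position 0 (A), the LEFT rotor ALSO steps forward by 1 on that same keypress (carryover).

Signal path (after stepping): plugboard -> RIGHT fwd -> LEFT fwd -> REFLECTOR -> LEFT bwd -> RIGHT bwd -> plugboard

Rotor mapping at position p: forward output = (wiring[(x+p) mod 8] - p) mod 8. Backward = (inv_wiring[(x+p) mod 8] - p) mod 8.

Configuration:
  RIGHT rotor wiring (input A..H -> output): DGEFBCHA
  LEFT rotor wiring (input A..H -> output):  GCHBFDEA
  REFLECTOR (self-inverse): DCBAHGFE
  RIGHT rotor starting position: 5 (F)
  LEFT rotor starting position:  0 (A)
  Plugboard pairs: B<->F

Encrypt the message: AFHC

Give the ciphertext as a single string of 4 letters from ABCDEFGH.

Char 1 ('A'): step: R->6, L=0; A->plug->A->R->B->L->C->refl->B->L'->D->R'->G->plug->G
Char 2 ('F'): step: R->7, L=0; F->plug->B->R->E->L->F->refl->G->L'->A->R'->H->plug->H
Char 3 ('H'): step: R->0, L->1 (L advanced); H->plug->H->R->A->L->B->refl->C->L'->E->R'->C->plug->C
Char 4 ('C'): step: R->1, L=1; C->plug->C->R->E->L->C->refl->B->L'->A->R'->D->plug->D

Answer: GHCD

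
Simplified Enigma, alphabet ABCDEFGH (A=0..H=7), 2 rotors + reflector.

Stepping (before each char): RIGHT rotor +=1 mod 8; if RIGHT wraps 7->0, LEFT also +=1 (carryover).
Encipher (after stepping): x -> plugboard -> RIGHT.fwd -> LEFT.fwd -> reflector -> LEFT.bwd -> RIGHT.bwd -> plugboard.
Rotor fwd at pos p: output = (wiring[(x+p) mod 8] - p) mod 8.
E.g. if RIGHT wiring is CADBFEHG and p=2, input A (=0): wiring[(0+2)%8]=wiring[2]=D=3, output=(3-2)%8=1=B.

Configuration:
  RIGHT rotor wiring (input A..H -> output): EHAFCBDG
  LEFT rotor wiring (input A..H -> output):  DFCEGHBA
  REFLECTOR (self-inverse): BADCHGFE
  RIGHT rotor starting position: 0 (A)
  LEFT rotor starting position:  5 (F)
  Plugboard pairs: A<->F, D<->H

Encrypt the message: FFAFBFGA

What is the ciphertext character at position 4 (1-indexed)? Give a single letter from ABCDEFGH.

Char 1 ('F'): step: R->1, L=5; F->plug->A->R->G->L->H->refl->E->L'->B->R'->D->plug->H
Char 2 ('F'): step: R->2, L=5; F->plug->A->R->G->L->H->refl->E->L'->B->R'->E->plug->E
Char 3 ('A'): step: R->3, L=5; A->plug->F->R->B->L->E->refl->H->L'->G->R'->C->plug->C
Char 4 ('F'): step: R->4, L=5; F->plug->A->R->G->L->H->refl->E->L'->B->R'->H->plug->D

D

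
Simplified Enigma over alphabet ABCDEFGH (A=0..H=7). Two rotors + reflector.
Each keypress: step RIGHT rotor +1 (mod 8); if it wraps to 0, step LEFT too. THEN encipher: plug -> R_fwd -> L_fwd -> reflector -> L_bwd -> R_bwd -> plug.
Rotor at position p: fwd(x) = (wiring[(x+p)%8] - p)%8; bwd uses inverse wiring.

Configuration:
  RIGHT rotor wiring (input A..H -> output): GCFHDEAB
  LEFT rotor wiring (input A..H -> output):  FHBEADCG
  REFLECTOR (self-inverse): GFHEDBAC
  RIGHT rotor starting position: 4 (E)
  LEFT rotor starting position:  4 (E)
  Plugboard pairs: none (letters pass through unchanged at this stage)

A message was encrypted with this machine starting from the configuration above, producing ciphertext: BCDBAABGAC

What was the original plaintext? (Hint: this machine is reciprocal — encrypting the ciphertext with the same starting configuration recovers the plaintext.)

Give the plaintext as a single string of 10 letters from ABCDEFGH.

Char 1 ('B'): step: R->5, L=4; B->plug->B->R->D->L->C->refl->H->L'->B->R'->D->plug->D
Char 2 ('C'): step: R->6, L=4; C->plug->C->R->A->L->E->refl->D->L'->F->R'->G->plug->G
Char 3 ('D'): step: R->7, L=4; D->plug->D->R->G->L->F->refl->B->L'->E->R'->F->plug->F
Char 4 ('B'): step: R->0, L->5 (L advanced); B->plug->B->R->C->L->B->refl->F->L'->B->R'->H->plug->H
Char 5 ('A'): step: R->1, L=5; A->plug->A->R->B->L->F->refl->B->L'->C->R'->D->plug->D
Char 6 ('A'): step: R->2, L=5; A->plug->A->R->D->L->A->refl->G->L'->A->R'->H->plug->H
Char 7 ('B'): step: R->3, L=5; B->plug->B->R->A->L->G->refl->A->L'->D->R'->F->plug->F
Char 8 ('G'): step: R->4, L=5; G->plug->G->R->B->L->F->refl->B->L'->C->R'->E->plug->E
Char 9 ('A'): step: R->5, L=5; A->plug->A->R->H->L->D->refl->E->L'->F->R'->E->plug->E
Char 10 ('C'): step: R->6, L=5; C->plug->C->R->A->L->G->refl->A->L'->D->R'->B->plug->B

Answer: DGFHDHFEEB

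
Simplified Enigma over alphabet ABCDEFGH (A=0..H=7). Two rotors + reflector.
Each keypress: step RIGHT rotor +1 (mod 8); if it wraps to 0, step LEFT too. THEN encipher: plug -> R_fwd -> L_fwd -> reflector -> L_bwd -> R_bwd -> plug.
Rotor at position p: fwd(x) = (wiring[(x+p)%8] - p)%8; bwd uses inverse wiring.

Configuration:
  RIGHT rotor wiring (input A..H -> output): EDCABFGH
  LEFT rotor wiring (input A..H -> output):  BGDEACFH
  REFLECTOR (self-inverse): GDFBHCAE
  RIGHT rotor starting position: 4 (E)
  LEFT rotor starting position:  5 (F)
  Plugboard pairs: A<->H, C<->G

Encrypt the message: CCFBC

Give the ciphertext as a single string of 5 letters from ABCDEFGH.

Answer: EGHFE

Derivation:
Char 1 ('C'): step: R->5, L=5; C->plug->G->R->D->L->E->refl->H->L'->G->R'->E->plug->E
Char 2 ('C'): step: R->6, L=5; C->plug->G->R->D->L->E->refl->H->L'->G->R'->C->plug->G
Char 3 ('F'): step: R->7, L=5; F->plug->F->R->C->L->C->refl->F->L'->A->R'->A->plug->H
Char 4 ('B'): step: R->0, L->6 (L advanced); B->plug->B->R->D->L->A->refl->G->L'->F->R'->F->plug->F
Char 5 ('C'): step: R->1, L=6; C->plug->G->R->G->L->C->refl->F->L'->E->R'->E->plug->E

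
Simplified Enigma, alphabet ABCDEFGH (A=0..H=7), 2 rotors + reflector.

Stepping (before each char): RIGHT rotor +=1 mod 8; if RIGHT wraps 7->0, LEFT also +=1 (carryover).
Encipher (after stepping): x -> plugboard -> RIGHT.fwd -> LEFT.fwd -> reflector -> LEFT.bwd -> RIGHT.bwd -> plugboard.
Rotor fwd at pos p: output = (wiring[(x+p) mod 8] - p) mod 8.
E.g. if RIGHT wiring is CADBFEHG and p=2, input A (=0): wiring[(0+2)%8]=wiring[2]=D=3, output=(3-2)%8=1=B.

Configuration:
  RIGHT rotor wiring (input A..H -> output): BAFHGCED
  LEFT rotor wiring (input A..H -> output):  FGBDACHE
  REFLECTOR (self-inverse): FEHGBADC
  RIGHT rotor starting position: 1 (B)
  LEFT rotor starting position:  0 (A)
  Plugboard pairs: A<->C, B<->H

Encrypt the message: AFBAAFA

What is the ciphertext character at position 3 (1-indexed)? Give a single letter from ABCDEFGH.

Char 1 ('A'): step: R->2, L=0; A->plug->C->R->E->L->A->refl->F->L'->A->R'->D->plug->D
Char 2 ('F'): step: R->3, L=0; F->plug->F->R->G->L->H->refl->C->L'->F->R'->G->plug->G
Char 3 ('B'): step: R->4, L=0; B->plug->H->R->D->L->D->refl->G->L'->B->R'->G->plug->G

G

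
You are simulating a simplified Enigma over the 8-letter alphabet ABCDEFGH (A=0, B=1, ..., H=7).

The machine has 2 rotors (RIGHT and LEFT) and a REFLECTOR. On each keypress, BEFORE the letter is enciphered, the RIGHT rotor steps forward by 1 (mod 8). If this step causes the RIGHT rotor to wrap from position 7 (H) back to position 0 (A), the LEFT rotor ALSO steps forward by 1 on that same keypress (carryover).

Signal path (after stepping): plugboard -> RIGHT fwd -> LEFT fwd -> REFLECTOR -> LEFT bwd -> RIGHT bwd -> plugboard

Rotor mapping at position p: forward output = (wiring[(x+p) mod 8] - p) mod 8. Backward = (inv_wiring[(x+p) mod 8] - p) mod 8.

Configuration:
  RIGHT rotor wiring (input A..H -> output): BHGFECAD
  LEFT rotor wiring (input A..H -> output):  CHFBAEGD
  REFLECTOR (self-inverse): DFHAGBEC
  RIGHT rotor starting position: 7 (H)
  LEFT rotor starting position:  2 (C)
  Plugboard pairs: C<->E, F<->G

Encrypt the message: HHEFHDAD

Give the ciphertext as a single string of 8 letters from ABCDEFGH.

Char 1 ('H'): step: R->0, L->3 (L advanced); H->plug->H->R->D->L->D->refl->A->L'->E->R'->E->plug->C
Char 2 ('H'): step: R->1, L=3; H->plug->H->R->A->L->G->refl->E->L'->G->R'->A->plug->A
Char 3 ('E'): step: R->2, L=3; E->plug->C->R->C->L->B->refl->F->L'->B->R'->F->plug->G
Char 4 ('F'): step: R->3, L=3; F->plug->G->R->E->L->A->refl->D->L'->D->R'->H->plug->H
Char 5 ('H'): step: R->4, L=3; H->plug->H->R->B->L->F->refl->B->L'->C->R'->G->plug->F
Char 6 ('D'): step: R->5, L=3; D->plug->D->R->E->L->A->refl->D->L'->D->R'->B->plug->B
Char 7 ('A'): step: R->6, L=3; A->plug->A->R->C->L->B->refl->F->L'->B->R'->D->plug->D
Char 8 ('D'): step: R->7, L=3; D->plug->D->R->H->L->C->refl->H->L'->F->R'->F->plug->G

Answer: CAGHFBDG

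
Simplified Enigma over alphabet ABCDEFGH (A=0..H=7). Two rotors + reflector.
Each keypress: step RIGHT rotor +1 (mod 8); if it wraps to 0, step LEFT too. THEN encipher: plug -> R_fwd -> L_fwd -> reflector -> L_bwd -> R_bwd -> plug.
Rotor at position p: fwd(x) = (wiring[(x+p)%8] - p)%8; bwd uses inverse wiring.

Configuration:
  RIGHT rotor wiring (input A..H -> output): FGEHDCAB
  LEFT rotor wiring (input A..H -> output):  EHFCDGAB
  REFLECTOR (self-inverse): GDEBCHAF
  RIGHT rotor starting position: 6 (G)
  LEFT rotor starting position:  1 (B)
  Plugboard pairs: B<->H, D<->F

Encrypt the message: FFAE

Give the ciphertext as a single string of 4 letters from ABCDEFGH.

Answer: DADG

Derivation:
Char 1 ('F'): step: R->7, L=1; F->plug->D->R->F->L->H->refl->F->L'->E->R'->F->plug->D
Char 2 ('F'): step: R->0, L->2 (L advanced); F->plug->D->R->H->L->F->refl->H->L'->F->R'->A->plug->A
Char 3 ('A'): step: R->1, L=2; A->plug->A->R->F->L->H->refl->F->L'->H->R'->F->plug->D
Char 4 ('E'): step: R->2, L=2; E->plug->E->R->G->L->C->refl->E->L'->D->R'->G->plug->G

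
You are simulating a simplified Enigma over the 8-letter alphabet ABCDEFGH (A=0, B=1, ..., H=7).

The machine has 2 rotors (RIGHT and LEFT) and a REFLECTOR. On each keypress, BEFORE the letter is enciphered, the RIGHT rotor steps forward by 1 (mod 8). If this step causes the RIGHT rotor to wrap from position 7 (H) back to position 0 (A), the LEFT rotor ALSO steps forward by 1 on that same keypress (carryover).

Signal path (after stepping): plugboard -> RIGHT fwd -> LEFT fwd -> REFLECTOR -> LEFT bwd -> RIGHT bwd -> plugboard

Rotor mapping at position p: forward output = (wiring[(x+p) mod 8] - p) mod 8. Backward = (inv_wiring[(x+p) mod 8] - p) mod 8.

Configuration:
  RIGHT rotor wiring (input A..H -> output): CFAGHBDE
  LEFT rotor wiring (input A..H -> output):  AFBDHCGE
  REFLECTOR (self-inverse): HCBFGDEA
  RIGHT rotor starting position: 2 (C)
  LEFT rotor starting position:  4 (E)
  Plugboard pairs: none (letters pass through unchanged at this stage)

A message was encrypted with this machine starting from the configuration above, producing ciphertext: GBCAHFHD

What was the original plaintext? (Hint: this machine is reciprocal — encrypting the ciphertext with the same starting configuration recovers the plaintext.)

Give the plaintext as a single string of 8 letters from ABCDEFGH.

Char 1 ('G'): step: R->3, L=4; G->plug->G->R->C->L->C->refl->B->L'->F->R'->H->plug->H
Char 2 ('B'): step: R->4, L=4; B->plug->B->R->F->L->B->refl->C->L'->C->R'->H->plug->H
Char 3 ('C'): step: R->5, L=4; C->plug->C->R->H->L->H->refl->A->L'->D->R'->F->plug->F
Char 4 ('A'): step: R->6, L=4; A->plug->A->R->F->L->B->refl->C->L'->C->R'->E->plug->E
Char 5 ('H'): step: R->7, L=4; H->plug->H->R->E->L->E->refl->G->L'->B->R'->D->plug->D
Char 6 ('F'): step: R->0, L->5 (L advanced); F->plug->F->R->B->L->B->refl->C->L'->H->R'->E->plug->E
Char 7 ('H'): step: R->1, L=5; H->plug->H->R->B->L->B->refl->C->L'->H->R'->B->plug->B
Char 8 ('D'): step: R->2, L=5; D->plug->D->R->H->L->C->refl->B->L'->B->R'->E->plug->E

Answer: HHFEDEBE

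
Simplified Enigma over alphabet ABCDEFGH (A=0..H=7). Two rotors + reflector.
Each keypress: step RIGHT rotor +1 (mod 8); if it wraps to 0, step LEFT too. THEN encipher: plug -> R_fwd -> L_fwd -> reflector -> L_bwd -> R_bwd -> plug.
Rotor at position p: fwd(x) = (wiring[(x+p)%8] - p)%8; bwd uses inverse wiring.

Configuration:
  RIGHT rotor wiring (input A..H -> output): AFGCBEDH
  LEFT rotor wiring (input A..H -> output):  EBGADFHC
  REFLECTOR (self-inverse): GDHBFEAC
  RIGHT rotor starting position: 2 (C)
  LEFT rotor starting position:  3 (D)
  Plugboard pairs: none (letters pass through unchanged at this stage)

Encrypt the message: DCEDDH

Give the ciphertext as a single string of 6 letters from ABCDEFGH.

Answer: HADAGB

Derivation:
Char 1 ('D'): step: R->3, L=3; D->plug->D->R->A->L->F->refl->E->L'->D->R'->H->plug->H
Char 2 ('C'): step: R->4, L=3; C->plug->C->R->H->L->D->refl->B->L'->F->R'->A->plug->A
Char 3 ('E'): step: R->5, L=3; E->plug->E->R->A->L->F->refl->E->L'->D->R'->D->plug->D
Char 4 ('D'): step: R->6, L=3; D->plug->D->R->H->L->D->refl->B->L'->F->R'->A->plug->A
Char 5 ('D'): step: R->7, L=3; D->plug->D->R->H->L->D->refl->B->L'->F->R'->G->plug->G
Char 6 ('H'): step: R->0, L->4 (L advanced); H->plug->H->R->H->L->E->refl->F->L'->F->R'->B->plug->B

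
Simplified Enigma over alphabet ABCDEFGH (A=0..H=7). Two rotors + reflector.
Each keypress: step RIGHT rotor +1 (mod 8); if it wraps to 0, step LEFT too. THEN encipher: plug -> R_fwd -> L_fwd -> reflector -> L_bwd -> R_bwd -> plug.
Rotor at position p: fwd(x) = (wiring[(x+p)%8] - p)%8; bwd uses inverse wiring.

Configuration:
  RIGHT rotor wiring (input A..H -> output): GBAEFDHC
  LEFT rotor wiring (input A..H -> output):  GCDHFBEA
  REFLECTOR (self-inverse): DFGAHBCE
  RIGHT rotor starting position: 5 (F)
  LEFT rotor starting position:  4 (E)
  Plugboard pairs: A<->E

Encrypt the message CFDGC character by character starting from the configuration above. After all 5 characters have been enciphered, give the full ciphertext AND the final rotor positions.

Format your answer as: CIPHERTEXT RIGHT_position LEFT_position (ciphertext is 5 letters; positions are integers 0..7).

Answer: EEFEG 2 5

Derivation:
Char 1 ('C'): step: R->6, L=4; C->plug->C->R->A->L->B->refl->F->L'->B->R'->A->plug->E
Char 2 ('F'): step: R->7, L=4; F->plug->F->R->G->L->H->refl->E->L'->D->R'->A->plug->E
Char 3 ('D'): step: R->0, L->5 (L advanced); D->plug->D->R->E->L->F->refl->B->L'->D->R'->F->plug->F
Char 4 ('G'): step: R->1, L=5; G->plug->G->R->B->L->H->refl->E->L'->A->R'->A->plug->E
Char 5 ('C'): step: R->2, L=5; C->plug->C->R->D->L->B->refl->F->L'->E->R'->G->plug->G
Final: ciphertext=EEFEG, RIGHT=2, LEFT=5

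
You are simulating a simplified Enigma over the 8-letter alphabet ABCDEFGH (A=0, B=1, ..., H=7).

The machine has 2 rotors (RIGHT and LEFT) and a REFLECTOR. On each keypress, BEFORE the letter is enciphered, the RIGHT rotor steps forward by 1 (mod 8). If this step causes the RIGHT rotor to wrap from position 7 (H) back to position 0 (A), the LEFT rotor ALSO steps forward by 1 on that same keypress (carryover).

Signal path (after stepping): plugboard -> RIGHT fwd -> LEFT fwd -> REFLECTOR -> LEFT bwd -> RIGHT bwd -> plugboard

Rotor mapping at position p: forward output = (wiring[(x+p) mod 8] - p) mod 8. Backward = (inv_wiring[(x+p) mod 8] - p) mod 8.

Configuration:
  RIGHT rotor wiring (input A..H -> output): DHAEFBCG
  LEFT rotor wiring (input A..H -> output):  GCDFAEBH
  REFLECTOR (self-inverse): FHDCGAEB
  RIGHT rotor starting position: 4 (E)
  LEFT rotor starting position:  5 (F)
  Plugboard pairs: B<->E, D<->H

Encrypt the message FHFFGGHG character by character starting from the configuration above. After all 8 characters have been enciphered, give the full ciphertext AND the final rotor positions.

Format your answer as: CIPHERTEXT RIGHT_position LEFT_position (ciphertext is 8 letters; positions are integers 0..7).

Char 1 ('F'): step: R->5, L=5; F->plug->F->R->D->L->B->refl->H->L'->A->R'->H->plug->D
Char 2 ('H'): step: R->6, L=5; H->plug->D->R->B->L->E->refl->G->L'->F->R'->C->plug->C
Char 3 ('F'): step: R->7, L=5; F->plug->F->R->G->L->A->refl->F->L'->E->R'->B->plug->E
Char 4 ('F'): step: R->0, L->6 (L advanced); F->plug->F->R->B->L->B->refl->H->L'->F->R'->E->plug->B
Char 5 ('G'): step: R->1, L=6; G->plug->G->R->F->L->H->refl->B->L'->B->R'->F->plug->F
Char 6 ('G'): step: R->2, L=6; G->plug->G->R->B->L->B->refl->H->L'->F->R'->H->plug->D
Char 7 ('H'): step: R->3, L=6; H->plug->D->R->H->L->G->refl->E->L'->D->R'->E->plug->B
Char 8 ('G'): step: R->4, L=6; G->plug->G->R->E->L->F->refl->A->L'->C->R'->D->plug->H
Final: ciphertext=DCEBFDBH, RIGHT=4, LEFT=6

Answer: DCEBFDBH 4 6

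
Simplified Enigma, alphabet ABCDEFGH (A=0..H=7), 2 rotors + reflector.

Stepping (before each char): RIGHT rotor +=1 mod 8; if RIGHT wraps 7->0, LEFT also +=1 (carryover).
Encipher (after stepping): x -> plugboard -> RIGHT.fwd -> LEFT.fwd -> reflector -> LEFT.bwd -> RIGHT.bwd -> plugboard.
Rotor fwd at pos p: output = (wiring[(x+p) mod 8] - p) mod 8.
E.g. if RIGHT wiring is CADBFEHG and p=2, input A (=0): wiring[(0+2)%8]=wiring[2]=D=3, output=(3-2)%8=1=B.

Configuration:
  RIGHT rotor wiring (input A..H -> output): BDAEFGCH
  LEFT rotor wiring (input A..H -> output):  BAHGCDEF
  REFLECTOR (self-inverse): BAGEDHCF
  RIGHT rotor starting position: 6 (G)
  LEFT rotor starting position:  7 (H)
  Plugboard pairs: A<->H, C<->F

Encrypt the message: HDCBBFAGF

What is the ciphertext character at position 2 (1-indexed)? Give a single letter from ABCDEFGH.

Char 1 ('H'): step: R->7, L=7; H->plug->A->R->A->L->G->refl->C->L'->B->R'->D->plug->D
Char 2 ('D'): step: R->0, L->0 (L advanced); D->plug->D->R->E->L->C->refl->G->L'->D->R'->B->plug->B

B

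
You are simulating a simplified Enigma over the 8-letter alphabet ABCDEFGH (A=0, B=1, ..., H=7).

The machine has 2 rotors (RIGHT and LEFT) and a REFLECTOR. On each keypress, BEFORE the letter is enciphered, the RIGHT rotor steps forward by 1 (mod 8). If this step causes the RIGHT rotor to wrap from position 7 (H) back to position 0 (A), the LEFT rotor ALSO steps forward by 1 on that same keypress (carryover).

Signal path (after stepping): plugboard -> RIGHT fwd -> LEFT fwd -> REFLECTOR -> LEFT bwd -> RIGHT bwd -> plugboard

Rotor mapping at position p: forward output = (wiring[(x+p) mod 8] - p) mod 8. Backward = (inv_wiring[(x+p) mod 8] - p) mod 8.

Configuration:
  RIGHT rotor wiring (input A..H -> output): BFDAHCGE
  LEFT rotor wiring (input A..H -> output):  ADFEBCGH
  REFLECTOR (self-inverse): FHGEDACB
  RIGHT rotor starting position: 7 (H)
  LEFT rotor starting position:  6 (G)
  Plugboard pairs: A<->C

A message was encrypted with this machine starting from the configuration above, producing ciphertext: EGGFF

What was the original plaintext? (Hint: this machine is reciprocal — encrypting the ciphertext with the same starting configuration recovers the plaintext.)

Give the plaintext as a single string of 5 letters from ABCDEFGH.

Char 1 ('E'): step: R->0, L->7 (L advanced); E->plug->E->R->H->L->H->refl->B->L'->B->R'->A->plug->C
Char 2 ('G'): step: R->1, L=7; G->plug->G->R->D->L->G->refl->C->L'->F->R'->F->plug->F
Char 3 ('G'): step: R->2, L=7; G->plug->G->R->H->L->H->refl->B->L'->B->R'->A->plug->C
Char 4 ('F'): step: R->3, L=7; F->plug->F->R->G->L->D->refl->E->L'->C->R'->G->plug->G
Char 5 ('F'): step: R->4, L=7; F->plug->F->R->B->L->B->refl->H->L'->H->R'->G->plug->G

Answer: CFCGG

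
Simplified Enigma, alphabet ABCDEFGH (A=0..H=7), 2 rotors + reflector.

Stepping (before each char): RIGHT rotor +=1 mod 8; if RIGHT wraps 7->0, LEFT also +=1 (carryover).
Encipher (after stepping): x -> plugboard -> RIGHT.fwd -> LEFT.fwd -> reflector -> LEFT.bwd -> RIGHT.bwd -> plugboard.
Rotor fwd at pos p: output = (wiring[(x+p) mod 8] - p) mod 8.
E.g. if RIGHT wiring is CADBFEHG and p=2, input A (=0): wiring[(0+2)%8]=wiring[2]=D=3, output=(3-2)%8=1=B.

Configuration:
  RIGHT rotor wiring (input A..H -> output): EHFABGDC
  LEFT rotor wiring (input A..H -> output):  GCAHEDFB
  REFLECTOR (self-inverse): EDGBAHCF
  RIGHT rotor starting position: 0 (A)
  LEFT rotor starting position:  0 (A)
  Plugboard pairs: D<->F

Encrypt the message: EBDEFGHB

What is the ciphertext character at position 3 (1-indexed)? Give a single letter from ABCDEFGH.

Char 1 ('E'): step: R->1, L=0; E->plug->E->R->F->L->D->refl->B->L'->H->R'->C->plug->C
Char 2 ('B'): step: R->2, L=0; B->plug->B->R->G->L->F->refl->H->L'->D->R'->A->plug->A
Char 3 ('D'): step: R->3, L=0; D->plug->F->R->B->L->C->refl->G->L'->A->R'->D->plug->F

F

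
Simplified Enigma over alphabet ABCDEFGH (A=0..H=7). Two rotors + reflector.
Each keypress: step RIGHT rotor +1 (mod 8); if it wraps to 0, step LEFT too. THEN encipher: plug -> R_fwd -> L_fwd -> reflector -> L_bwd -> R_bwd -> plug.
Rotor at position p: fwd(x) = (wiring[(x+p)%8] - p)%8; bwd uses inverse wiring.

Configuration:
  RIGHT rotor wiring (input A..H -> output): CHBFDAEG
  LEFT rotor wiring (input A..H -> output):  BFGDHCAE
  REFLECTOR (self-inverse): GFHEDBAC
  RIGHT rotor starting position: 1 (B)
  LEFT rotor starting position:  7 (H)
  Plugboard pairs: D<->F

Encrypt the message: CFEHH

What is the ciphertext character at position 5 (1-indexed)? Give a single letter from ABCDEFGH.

Char 1 ('C'): step: R->2, L=7; C->plug->C->R->B->L->C->refl->H->L'->D->R'->B->plug->B
Char 2 ('F'): step: R->3, L=7; F->plug->D->R->B->L->C->refl->H->L'->D->R'->E->plug->E
Char 3 ('E'): step: R->4, L=7; E->plug->E->R->G->L->D->refl->E->L'->E->R'->B->plug->B
Char 4 ('H'): step: R->5, L=7; H->plug->H->R->G->L->D->refl->E->L'->E->R'->F->plug->D
Char 5 ('H'): step: R->6, L=7; H->plug->H->R->C->L->G->refl->A->L'->F->R'->G->plug->G

G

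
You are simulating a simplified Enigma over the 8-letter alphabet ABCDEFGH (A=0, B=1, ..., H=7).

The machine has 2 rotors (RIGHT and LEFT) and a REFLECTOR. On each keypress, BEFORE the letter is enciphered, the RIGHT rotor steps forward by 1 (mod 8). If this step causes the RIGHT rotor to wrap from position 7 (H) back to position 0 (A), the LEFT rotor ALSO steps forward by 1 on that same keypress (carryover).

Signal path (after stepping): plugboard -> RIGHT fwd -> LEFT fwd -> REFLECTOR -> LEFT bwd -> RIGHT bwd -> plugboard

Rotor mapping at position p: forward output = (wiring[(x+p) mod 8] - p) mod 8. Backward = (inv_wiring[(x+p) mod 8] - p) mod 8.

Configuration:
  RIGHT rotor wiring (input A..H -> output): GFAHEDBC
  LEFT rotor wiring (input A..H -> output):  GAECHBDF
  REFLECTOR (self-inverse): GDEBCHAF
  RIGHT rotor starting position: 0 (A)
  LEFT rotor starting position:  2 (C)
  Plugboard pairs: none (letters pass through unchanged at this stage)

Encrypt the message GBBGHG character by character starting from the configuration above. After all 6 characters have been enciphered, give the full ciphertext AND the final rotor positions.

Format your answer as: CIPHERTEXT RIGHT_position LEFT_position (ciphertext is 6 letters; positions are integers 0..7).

Char 1 ('G'): step: R->1, L=2; G->plug->G->R->B->L->A->refl->G->L'->H->R'->B->plug->B
Char 2 ('B'): step: R->2, L=2; B->plug->B->R->F->L->D->refl->B->L'->E->R'->G->plug->G
Char 3 ('B'): step: R->3, L=2; B->plug->B->R->B->L->A->refl->G->L'->H->R'->E->plug->E
Char 4 ('G'): step: R->4, L=2; G->plug->G->R->E->L->B->refl->D->L'->F->R'->C->plug->C
Char 5 ('H'): step: R->5, L=2; H->plug->H->R->H->L->G->refl->A->L'->B->R'->D->plug->D
Char 6 ('G'): step: R->6, L=2; G->plug->G->R->G->L->E->refl->C->L'->A->R'->C->plug->C
Final: ciphertext=BGECDC, RIGHT=6, LEFT=2

Answer: BGECDC 6 2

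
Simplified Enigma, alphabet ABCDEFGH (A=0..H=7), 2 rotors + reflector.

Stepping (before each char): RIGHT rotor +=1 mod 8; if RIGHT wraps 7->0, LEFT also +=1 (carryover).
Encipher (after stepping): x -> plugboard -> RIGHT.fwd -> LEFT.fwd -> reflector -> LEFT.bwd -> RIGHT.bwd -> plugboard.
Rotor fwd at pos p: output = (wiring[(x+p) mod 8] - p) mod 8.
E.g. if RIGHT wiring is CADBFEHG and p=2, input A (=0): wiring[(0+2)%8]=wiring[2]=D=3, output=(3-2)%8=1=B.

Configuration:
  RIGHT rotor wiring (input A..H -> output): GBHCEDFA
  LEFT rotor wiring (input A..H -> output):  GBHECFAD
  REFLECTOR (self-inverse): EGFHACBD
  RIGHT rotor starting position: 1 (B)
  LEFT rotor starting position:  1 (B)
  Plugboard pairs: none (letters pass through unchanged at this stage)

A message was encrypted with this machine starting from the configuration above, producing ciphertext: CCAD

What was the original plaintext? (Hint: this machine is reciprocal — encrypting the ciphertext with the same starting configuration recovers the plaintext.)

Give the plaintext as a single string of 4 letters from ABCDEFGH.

Char 1 ('C'): step: R->2, L=1; C->plug->C->R->C->L->D->refl->H->L'->F->R'->A->plug->A
Char 2 ('C'): step: R->3, L=1; C->plug->C->R->A->L->A->refl->E->L'->E->R'->H->plug->H
Char 3 ('A'): step: R->4, L=1; A->plug->A->R->A->L->A->refl->E->L'->E->R'->D->plug->D
Char 4 ('D'): step: R->5, L=1; D->plug->D->R->B->L->G->refl->B->L'->D->R'->C->plug->C

Answer: AHDC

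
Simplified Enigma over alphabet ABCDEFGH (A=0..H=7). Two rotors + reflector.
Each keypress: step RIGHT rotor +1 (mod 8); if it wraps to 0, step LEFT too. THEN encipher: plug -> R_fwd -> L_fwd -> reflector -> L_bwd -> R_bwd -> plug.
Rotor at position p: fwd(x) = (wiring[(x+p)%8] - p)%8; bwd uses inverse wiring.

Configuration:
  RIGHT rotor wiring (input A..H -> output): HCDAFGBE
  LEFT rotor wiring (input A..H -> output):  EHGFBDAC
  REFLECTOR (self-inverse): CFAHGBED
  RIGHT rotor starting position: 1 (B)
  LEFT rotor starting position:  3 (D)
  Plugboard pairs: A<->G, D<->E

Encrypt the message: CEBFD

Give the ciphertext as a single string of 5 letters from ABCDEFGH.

Char 1 ('C'): step: R->2, L=3; C->plug->C->R->D->L->F->refl->B->L'->F->R'->G->plug->A
Char 2 ('E'): step: R->3, L=3; E->plug->D->R->G->L->E->refl->G->L'->B->R'->E->plug->D
Char 3 ('B'): step: R->4, L=3; B->plug->B->R->C->L->A->refl->C->L'->A->R'->D->plug->E
Char 4 ('F'): step: R->5, L=3; F->plug->F->R->G->L->E->refl->G->L'->B->R'->A->plug->G
Char 5 ('D'): step: R->6, L=3; D->plug->E->R->F->L->B->refl->F->L'->D->R'->A->plug->G

Answer: ADEGG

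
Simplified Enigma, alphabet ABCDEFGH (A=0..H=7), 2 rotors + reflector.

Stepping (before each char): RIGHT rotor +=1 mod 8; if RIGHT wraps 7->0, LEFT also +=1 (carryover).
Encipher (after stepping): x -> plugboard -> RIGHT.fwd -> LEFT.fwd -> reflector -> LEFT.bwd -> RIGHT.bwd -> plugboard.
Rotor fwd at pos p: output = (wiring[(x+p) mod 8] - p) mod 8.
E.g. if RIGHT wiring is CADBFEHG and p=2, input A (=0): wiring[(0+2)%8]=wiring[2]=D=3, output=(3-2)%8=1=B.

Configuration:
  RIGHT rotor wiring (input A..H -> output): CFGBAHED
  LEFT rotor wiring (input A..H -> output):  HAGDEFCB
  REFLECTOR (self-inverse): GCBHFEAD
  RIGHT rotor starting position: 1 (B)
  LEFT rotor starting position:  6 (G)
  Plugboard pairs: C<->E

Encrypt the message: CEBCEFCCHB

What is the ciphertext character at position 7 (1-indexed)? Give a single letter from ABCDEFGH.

Char 1 ('C'): step: R->2, L=6; C->plug->E->R->C->L->B->refl->C->L'->D->R'->H->plug->H
Char 2 ('E'): step: R->3, L=6; E->plug->C->R->E->L->A->refl->G->L'->G->R'->A->plug->A
Char 3 ('B'): step: R->4, L=6; B->plug->B->R->D->L->C->refl->B->L'->C->R'->G->plug->G
Char 4 ('C'): step: R->5, L=6; C->plug->E->R->A->L->E->refl->F->L'->F->R'->D->plug->D
Char 5 ('E'): step: R->6, L=6; E->plug->C->R->E->L->A->refl->G->L'->G->R'->A->plug->A
Char 6 ('F'): step: R->7, L=6; F->plug->F->R->B->L->D->refl->H->L'->H->R'->D->plug->D
Char 7 ('C'): step: R->0, L->7 (L advanced); C->plug->E->R->A->L->C->refl->B->L'->C->R'->A->plug->A

A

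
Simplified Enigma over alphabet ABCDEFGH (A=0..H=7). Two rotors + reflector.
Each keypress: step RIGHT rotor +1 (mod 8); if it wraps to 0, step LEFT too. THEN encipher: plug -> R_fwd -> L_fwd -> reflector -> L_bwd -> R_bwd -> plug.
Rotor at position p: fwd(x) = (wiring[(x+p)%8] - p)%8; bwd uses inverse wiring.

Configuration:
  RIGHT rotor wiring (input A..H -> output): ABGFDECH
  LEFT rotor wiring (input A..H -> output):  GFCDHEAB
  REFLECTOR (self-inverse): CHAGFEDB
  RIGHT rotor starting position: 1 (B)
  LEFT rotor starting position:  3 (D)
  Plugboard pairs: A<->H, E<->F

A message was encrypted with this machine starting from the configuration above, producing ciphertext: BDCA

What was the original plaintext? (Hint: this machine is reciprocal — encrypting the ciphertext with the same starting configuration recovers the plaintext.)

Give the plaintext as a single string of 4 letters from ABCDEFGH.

Char 1 ('B'): step: R->2, L=3; B->plug->B->R->D->L->F->refl->E->L'->B->R'->C->plug->C
Char 2 ('D'): step: R->3, L=3; D->plug->D->R->H->L->H->refl->B->L'->C->R'->A->plug->H
Char 3 ('C'): step: R->4, L=3; C->plug->C->R->G->L->C->refl->A->L'->A->R'->B->plug->B
Char 4 ('A'): step: R->5, L=3; A->plug->H->R->G->L->C->refl->A->L'->A->R'->G->plug->G

Answer: CHBG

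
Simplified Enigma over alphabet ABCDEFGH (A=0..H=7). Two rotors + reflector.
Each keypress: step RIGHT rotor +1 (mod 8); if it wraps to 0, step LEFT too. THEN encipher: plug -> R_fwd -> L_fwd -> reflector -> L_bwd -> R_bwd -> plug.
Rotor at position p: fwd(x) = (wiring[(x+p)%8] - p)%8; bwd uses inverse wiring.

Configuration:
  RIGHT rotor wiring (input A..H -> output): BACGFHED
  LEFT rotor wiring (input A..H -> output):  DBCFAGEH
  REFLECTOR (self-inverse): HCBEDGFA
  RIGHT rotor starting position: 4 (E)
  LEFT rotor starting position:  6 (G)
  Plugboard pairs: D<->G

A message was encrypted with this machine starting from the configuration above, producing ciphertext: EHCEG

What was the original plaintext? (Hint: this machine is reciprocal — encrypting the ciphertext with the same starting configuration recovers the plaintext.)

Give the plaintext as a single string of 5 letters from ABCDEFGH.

Char 1 ('E'): step: R->5, L=6; E->plug->E->R->D->L->D->refl->E->L'->E->R'->D->plug->G
Char 2 ('H'): step: R->6, L=6; H->plug->H->R->B->L->B->refl->C->L'->G->R'->A->plug->A
Char 3 ('C'): step: R->7, L=6; C->plug->C->R->B->L->B->refl->C->L'->G->R'->F->plug->F
Char 4 ('E'): step: R->0, L->7 (L advanced); E->plug->E->R->F->L->B->refl->C->L'->C->R'->C->plug->C
Char 5 ('G'): step: R->1, L=7; G->plug->D->R->E->L->G->refl->F->L'->H->R'->A->plug->A

Answer: GAFCA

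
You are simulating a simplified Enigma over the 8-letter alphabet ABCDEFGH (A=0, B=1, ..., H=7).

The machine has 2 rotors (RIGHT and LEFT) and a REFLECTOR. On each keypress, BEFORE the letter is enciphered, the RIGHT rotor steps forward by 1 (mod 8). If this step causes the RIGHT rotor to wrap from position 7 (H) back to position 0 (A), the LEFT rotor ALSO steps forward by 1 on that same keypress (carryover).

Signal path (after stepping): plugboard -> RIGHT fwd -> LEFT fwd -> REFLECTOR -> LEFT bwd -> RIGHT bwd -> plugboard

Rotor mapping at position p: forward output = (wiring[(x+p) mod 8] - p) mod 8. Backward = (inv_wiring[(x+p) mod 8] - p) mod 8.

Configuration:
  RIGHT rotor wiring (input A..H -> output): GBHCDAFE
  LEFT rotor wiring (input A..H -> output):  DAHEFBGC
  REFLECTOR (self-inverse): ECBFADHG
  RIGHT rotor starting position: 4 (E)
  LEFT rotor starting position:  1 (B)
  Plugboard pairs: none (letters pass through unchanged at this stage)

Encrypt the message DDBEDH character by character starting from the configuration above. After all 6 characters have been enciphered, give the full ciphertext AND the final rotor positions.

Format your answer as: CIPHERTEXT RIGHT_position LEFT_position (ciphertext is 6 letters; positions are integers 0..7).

Char 1 ('D'): step: R->5, L=1; D->plug->D->R->B->L->G->refl->H->L'->A->R'->B->plug->B
Char 2 ('D'): step: R->6, L=1; D->plug->D->R->D->L->E->refl->A->L'->E->R'->F->plug->F
Char 3 ('B'): step: R->7, L=1; B->plug->B->R->H->L->C->refl->B->L'->G->R'->H->plug->H
Char 4 ('E'): step: R->0, L->2 (L advanced); E->plug->E->R->D->L->H->refl->G->L'->H->R'->C->plug->C
Char 5 ('D'): step: R->1, L=2; D->plug->D->R->C->L->D->refl->F->L'->A->R'->A->plug->A
Char 6 ('H'): step: R->2, L=2; H->plug->H->R->H->L->G->refl->H->L'->D->R'->E->plug->E
Final: ciphertext=BFHCAE, RIGHT=2, LEFT=2

Answer: BFHCAE 2 2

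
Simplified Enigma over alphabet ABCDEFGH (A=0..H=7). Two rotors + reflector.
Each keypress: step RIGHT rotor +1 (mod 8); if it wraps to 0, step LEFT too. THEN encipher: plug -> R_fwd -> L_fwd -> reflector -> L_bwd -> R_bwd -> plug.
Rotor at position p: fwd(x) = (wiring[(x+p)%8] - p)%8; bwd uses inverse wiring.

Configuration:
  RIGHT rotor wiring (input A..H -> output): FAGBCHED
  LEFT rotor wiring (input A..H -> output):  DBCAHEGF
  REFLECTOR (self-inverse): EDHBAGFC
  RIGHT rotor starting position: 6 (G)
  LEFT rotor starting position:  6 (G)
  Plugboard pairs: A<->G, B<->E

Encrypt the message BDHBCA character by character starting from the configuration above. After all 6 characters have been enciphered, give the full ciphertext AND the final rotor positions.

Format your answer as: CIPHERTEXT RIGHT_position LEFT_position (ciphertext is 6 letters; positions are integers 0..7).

Char 1 ('B'): step: R->7, L=6; B->plug->E->R->C->L->F->refl->G->L'->H->R'->D->plug->D
Char 2 ('D'): step: R->0, L->7 (L advanced); D->plug->D->R->B->L->E->refl->A->L'->F->R'->A->plug->G
Char 3 ('H'): step: R->1, L=7; H->plug->H->R->E->L->B->refl->D->L'->D->R'->F->plug->F
Char 4 ('B'): step: R->2, L=7; B->plug->E->R->C->L->C->refl->H->L'->H->R'->B->plug->E
Char 5 ('C'): step: R->3, L=7; C->plug->C->R->E->L->B->refl->D->L'->D->R'->H->plug->H
Char 6 ('A'): step: R->4, L=7; A->plug->G->R->C->L->C->refl->H->L'->H->R'->D->plug->D
Final: ciphertext=DGFEHD, RIGHT=4, LEFT=7

Answer: DGFEHD 4 7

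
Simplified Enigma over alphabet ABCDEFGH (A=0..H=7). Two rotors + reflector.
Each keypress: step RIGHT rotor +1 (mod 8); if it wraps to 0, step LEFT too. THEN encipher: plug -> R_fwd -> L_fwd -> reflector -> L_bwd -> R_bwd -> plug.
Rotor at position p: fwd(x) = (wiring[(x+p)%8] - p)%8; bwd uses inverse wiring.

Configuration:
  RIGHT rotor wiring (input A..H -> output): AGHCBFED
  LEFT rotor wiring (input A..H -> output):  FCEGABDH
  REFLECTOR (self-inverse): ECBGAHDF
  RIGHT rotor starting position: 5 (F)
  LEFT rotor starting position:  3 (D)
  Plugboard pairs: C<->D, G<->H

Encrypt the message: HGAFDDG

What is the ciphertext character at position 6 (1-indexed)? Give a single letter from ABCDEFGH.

Char 1 ('H'): step: R->6, L=3; H->plug->G->R->D->L->A->refl->E->L'->E->R'->F->plug->F
Char 2 ('G'): step: R->7, L=3; G->plug->H->R->F->L->C->refl->B->L'->H->R'->C->plug->D
Char 3 ('A'): step: R->0, L->4 (L advanced); A->plug->A->R->A->L->E->refl->A->L'->G->R'->B->plug->B
Char 4 ('F'): step: R->1, L=4; F->plug->F->R->D->L->D->refl->G->L'->F->R'->A->plug->A
Char 5 ('D'): step: R->2, L=4; D->plug->C->R->H->L->C->refl->B->L'->E->R'->H->plug->G
Char 6 ('D'): step: R->3, L=4; D->plug->C->R->C->L->H->refl->F->L'->B->R'->D->plug->C

C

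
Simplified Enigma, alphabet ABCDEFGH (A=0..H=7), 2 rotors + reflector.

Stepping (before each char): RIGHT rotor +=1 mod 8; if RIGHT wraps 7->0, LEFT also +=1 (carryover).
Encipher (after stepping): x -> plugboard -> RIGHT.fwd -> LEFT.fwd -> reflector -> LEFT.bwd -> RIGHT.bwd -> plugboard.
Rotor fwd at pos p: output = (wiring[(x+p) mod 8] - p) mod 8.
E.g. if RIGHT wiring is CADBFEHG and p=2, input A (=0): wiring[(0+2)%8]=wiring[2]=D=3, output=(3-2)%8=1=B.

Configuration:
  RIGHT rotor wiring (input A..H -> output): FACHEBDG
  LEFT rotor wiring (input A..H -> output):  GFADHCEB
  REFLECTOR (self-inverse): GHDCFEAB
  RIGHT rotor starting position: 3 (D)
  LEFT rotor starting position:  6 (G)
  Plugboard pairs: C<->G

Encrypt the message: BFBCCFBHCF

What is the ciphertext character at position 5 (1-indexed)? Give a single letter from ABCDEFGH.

Char 1 ('B'): step: R->4, L=6; B->plug->B->R->F->L->F->refl->E->L'->H->R'->C->plug->G
Char 2 ('F'): step: R->5, L=6; F->plug->F->R->F->L->F->refl->E->L'->H->R'->H->plug->H
Char 3 ('B'): step: R->6, L=6; B->plug->B->R->A->L->G->refl->A->L'->C->R'->D->plug->D
Char 4 ('C'): step: R->7, L=6; C->plug->G->R->C->L->A->refl->G->L'->A->R'->E->plug->E
Char 5 ('C'): step: R->0, L->7 (L advanced); C->plug->G->R->D->L->B->refl->H->L'->B->R'->F->plug->F

F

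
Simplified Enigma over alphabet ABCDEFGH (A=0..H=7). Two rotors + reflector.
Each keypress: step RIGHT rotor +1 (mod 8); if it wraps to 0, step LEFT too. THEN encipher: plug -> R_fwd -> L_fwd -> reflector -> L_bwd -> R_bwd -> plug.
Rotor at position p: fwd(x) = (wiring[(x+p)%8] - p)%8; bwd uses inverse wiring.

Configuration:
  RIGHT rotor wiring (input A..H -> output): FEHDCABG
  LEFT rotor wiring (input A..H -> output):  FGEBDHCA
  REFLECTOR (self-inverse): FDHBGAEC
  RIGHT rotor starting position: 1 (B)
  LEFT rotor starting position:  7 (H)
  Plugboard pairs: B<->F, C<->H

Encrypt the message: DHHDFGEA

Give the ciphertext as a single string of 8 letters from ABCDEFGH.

Char 1 ('D'): step: R->2, L=7; D->plug->D->R->G->L->A->refl->F->L'->D->R'->G->plug->G
Char 2 ('H'): step: R->3, L=7; H->plug->C->R->F->L->E->refl->G->L'->B->R'->G->plug->G
Char 3 ('H'): step: R->4, L=7; H->plug->C->R->F->L->E->refl->G->L'->B->R'->E->plug->E
Char 4 ('D'): step: R->5, L=7; D->plug->D->R->A->L->B->refl->D->L'->H->R'->E->plug->E
Char 5 ('F'): step: R->6, L=7; F->plug->B->R->A->L->B->refl->D->L'->H->R'->C->plug->H
Char 6 ('G'): step: R->7, L=7; G->plug->G->R->B->L->G->refl->E->L'->F->R'->C->plug->H
Char 7 ('E'): step: R->0, L->0 (L advanced); E->plug->E->R->C->L->E->refl->G->L'->B->R'->G->plug->G
Char 8 ('A'): step: R->1, L=0; A->plug->A->R->D->L->B->refl->D->L'->E->R'->H->plug->C

Answer: GGEEHHGC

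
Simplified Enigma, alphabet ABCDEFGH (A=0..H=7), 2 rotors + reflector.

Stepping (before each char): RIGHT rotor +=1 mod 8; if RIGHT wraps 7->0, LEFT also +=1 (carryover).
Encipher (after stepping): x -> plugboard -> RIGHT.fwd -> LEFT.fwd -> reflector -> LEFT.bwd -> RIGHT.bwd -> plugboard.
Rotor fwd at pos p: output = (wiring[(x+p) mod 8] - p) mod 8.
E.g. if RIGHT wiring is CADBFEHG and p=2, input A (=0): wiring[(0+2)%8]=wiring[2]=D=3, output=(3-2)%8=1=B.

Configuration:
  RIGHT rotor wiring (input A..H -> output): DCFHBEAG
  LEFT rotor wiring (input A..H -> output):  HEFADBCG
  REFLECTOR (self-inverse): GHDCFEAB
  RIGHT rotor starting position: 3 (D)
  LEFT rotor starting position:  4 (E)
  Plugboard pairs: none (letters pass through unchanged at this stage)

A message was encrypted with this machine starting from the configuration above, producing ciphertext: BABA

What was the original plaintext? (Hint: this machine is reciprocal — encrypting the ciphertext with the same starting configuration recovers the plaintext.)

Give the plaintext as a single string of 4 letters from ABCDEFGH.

Answer: FCHH

Derivation:
Char 1 ('B'): step: R->4, L=4; B->plug->B->R->A->L->H->refl->B->L'->G->R'->F->plug->F
Char 2 ('A'): step: R->5, L=4; A->plug->A->R->H->L->E->refl->F->L'->B->R'->C->plug->C
Char 3 ('B'): step: R->6, L=4; B->plug->B->R->A->L->H->refl->B->L'->G->R'->H->plug->H
Char 4 ('A'): step: R->7, L=4; A->plug->A->R->H->L->E->refl->F->L'->B->R'->H->plug->H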